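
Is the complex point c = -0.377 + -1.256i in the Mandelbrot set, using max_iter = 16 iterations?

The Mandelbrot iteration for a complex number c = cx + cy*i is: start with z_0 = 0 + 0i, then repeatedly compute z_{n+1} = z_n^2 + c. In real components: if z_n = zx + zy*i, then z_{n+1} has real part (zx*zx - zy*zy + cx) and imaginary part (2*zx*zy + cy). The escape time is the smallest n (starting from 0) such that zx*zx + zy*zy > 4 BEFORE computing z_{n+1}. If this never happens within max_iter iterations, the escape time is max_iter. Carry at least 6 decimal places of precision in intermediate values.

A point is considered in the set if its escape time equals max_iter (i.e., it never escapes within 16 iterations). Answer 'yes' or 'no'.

z_0 = 0 + 0i, c = -0.3770 + -1.2560i
Iter 1: z = -0.3770 + -1.2560i, |z|^2 = 1.7197
Iter 2: z = -1.8124 + -0.3090i, |z|^2 = 3.3803
Iter 3: z = 2.8124 + -0.1360i, |z|^2 = 7.9278
Escaped at iteration 3

Answer: no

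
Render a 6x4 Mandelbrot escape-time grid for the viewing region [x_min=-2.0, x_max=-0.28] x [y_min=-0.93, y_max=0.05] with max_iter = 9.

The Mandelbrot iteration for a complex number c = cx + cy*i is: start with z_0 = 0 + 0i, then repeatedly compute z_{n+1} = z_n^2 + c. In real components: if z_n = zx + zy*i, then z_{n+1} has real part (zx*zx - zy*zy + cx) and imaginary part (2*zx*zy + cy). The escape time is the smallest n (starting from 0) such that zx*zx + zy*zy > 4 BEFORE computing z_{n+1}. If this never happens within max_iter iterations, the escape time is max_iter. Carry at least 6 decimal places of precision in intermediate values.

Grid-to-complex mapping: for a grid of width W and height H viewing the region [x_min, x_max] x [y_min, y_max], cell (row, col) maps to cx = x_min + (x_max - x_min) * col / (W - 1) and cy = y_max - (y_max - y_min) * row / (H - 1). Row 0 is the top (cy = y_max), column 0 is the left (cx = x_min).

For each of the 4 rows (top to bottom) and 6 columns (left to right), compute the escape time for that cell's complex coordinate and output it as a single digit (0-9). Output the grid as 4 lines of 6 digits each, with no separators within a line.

(row=0, col=0): c = -2.0000 + 0.0500i → escape time 1
(row=0, col=1): c = -1.6560 + 0.0500i → escape time 6
(row=0, col=2): c = -1.3120 + 0.0500i → escape time 9
(row=0, col=3): c = -0.9680 + 0.0500i → escape time 9
(row=0, col=4): c = -0.6240 + 0.0500i → escape time 9
(row=0, col=5): c = -0.2800 + 0.0500i → escape time 9
(row=1, col=0): c = -2.0000 + -0.2767i → escape time 1
(row=1, col=1): c = -1.6560 + -0.2767i → escape time 4
(row=1, col=2): c = -1.3120 + -0.2767i → escape time 7
(row=1, col=3): c = -0.9680 + -0.2767i → escape time 9
(row=1, col=4): c = -0.6240 + -0.2767i → escape time 9
(row=1, col=5): c = -0.2800 + -0.2767i → escape time 9
(row=2, col=0): c = -2.0000 + -0.6033i → escape time 1
(row=2, col=1): c = -1.6560 + -0.6033i → escape time 3
(row=2, col=2): c = -1.3120 + -0.6033i → escape time 3
(row=2, col=3): c = -0.9680 + -0.6033i → escape time 5
(row=2, col=4): c = -0.6240 + -0.6033i → escape time 9
(row=2, col=5): c = -0.2800 + -0.6033i → escape time 9
(row=3, col=0): c = -2.0000 + -0.9300i → escape time 1
(row=3, col=1): c = -1.6560 + -0.9300i → escape time 2
(row=3, col=2): c = -1.3120 + -0.9300i → escape time 3
(row=3, col=3): c = -0.9680 + -0.9300i → escape time 3
(row=3, col=4): c = -0.6240 + -0.9300i → escape time 4
(row=3, col=5): c = -0.2800 + -0.9300i → escape time 6

Answer: 169999
147999
133599
123346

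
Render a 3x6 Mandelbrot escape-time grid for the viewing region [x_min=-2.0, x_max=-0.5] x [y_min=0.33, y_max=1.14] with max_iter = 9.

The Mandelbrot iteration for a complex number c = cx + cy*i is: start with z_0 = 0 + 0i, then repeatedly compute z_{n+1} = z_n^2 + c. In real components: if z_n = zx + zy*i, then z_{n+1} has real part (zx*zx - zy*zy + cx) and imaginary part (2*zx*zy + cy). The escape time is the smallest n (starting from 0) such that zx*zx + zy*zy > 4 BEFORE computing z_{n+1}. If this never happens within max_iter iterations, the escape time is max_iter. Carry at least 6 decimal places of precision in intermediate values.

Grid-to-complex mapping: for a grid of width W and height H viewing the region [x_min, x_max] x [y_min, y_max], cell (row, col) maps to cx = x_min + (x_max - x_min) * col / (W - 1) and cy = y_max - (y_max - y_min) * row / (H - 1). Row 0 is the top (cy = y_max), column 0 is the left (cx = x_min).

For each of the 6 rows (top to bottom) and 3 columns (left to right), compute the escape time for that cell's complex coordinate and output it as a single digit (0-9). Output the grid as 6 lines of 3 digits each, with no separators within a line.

(row=0, col=0): c = -2.0000 + 1.1400i → escape time 1
(row=0, col=1): c = -1.2500 + 1.1400i → escape time 3
(row=0, col=2): c = -0.5000 + 1.1400i → escape time 3
(row=1, col=0): c = -2.0000 + 0.9780i → escape time 1
(row=1, col=1): c = -1.2500 + 0.9780i → escape time 3
(row=1, col=2): c = -0.5000 + 0.9780i → escape time 4
(row=2, col=0): c = -2.0000 + 0.8160i → escape time 1
(row=2, col=1): c = -1.2500 + 0.8160i → escape time 3
(row=2, col=2): c = -0.5000 + 0.8160i → escape time 5
(row=3, col=0): c = -2.0000 + 0.6540i → escape time 1
(row=3, col=1): c = -1.2500 + 0.6540i → escape time 3
(row=3, col=2): c = -0.5000 + 0.6540i → escape time 9
(row=4, col=0): c = -2.0000 + 0.4920i → escape time 1
(row=4, col=1): c = -1.2500 + 0.4920i → escape time 4
(row=4, col=2): c = -0.5000 + 0.4920i → escape time 9
(row=5, col=0): c = -2.0000 + 0.3300i → escape time 1
(row=5, col=1): c = -1.2500 + 0.3300i → escape time 9
(row=5, col=2): c = -0.5000 + 0.3300i → escape time 9

Answer: 133
134
135
139
149
199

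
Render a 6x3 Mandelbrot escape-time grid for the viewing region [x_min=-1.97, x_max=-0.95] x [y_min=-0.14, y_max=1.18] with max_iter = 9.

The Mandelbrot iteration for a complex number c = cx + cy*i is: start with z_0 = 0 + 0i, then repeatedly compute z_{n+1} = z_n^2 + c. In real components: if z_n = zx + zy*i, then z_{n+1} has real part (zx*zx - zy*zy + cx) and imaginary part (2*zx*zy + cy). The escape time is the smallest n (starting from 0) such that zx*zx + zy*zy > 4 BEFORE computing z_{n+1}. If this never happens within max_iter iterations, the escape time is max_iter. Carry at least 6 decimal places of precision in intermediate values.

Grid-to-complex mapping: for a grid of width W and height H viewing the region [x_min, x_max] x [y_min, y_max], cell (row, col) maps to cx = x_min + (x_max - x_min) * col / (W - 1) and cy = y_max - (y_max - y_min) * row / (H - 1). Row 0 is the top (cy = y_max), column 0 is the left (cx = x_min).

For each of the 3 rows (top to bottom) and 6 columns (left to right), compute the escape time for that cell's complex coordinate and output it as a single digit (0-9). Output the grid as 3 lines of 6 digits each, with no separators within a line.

Answer: 112233
133355
346999

Derivation:
(row=0, col=0): c = -1.9700 + 1.1800i → escape time 1
(row=0, col=1): c = -1.7660 + 1.1800i → escape time 1
(row=0, col=2): c = -1.5620 + 1.1800i → escape time 2
(row=0, col=3): c = -1.3580 + 1.1800i → escape time 2
(row=0, col=4): c = -1.1540 + 1.1800i → escape time 3
(row=0, col=5): c = -0.9500 + 1.1800i → escape time 3
(row=1, col=0): c = -1.9700 + 0.5200i → escape time 1
(row=1, col=1): c = -1.7660 + 0.5200i → escape time 3
(row=1, col=2): c = -1.5620 + 0.5200i → escape time 3
(row=1, col=3): c = -1.3580 + 0.5200i → escape time 3
(row=1, col=4): c = -1.1540 + 0.5200i → escape time 5
(row=1, col=5): c = -0.9500 + 0.5200i → escape time 5
(row=2, col=0): c = -1.9700 + -0.1400i → escape time 3
(row=2, col=1): c = -1.7660 + -0.1400i → escape time 4
(row=2, col=2): c = -1.5620 + -0.1400i → escape time 6
(row=2, col=3): c = -1.3580 + -0.1400i → escape time 9
(row=2, col=4): c = -1.1540 + -0.1400i → escape time 9
(row=2, col=5): c = -0.9500 + -0.1400i → escape time 9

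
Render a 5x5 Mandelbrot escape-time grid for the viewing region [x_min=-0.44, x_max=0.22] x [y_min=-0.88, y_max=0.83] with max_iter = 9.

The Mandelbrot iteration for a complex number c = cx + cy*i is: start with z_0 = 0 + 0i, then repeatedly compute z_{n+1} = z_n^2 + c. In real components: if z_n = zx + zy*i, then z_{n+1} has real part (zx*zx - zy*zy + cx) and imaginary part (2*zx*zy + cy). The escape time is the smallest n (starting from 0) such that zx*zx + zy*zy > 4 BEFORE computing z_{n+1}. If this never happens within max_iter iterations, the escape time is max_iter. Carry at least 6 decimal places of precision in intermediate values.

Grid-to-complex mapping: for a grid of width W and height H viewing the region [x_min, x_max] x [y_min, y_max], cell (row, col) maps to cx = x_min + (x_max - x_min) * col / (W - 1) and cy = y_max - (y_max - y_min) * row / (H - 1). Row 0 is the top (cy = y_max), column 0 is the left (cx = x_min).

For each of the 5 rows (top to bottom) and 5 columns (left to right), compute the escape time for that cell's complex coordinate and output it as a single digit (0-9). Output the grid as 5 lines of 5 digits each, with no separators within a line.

(row=0, col=0): c = -0.4400 + 0.8300i → escape time 5
(row=0, col=1): c = -0.2750 + 0.8300i → escape time 9
(row=0, col=2): c = -0.1100 + 0.8300i → escape time 9
(row=0, col=3): c = 0.0550 + 0.8300i → escape time 7
(row=0, col=4): c = 0.2200 + 0.8300i → escape time 5
(row=1, col=0): c = -0.4400 + 0.4025i → escape time 9
(row=1, col=1): c = -0.2750 + 0.4025i → escape time 9
(row=1, col=2): c = -0.1100 + 0.4025i → escape time 9
(row=1, col=3): c = 0.0550 + 0.4025i → escape time 9
(row=1, col=4): c = 0.2200 + 0.4025i → escape time 9
(row=2, col=0): c = -0.4400 + -0.0250i → escape time 9
(row=2, col=1): c = -0.2750 + -0.0250i → escape time 9
(row=2, col=2): c = -0.1100 + -0.0250i → escape time 9
(row=2, col=3): c = 0.0550 + -0.0250i → escape time 9
(row=2, col=4): c = 0.2200 + -0.0250i → escape time 9
(row=3, col=0): c = -0.4400 + -0.4525i → escape time 9
(row=3, col=1): c = -0.2750 + -0.4525i → escape time 9
(row=3, col=2): c = -0.1100 + -0.4525i → escape time 9
(row=3, col=3): c = 0.0550 + -0.4525i → escape time 9
(row=3, col=4): c = 0.2200 + -0.4525i → escape time 9
(row=4, col=0): c = -0.4400 + -0.8800i → escape time 5
(row=4, col=1): c = -0.2750 + -0.8800i → escape time 8
(row=4, col=2): c = -0.1100 + -0.8800i → escape time 9
(row=4, col=3): c = 0.0550 + -0.8800i → escape time 6
(row=4, col=4): c = 0.2200 + -0.8800i → escape time 4

Answer: 59975
99999
99999
99999
58964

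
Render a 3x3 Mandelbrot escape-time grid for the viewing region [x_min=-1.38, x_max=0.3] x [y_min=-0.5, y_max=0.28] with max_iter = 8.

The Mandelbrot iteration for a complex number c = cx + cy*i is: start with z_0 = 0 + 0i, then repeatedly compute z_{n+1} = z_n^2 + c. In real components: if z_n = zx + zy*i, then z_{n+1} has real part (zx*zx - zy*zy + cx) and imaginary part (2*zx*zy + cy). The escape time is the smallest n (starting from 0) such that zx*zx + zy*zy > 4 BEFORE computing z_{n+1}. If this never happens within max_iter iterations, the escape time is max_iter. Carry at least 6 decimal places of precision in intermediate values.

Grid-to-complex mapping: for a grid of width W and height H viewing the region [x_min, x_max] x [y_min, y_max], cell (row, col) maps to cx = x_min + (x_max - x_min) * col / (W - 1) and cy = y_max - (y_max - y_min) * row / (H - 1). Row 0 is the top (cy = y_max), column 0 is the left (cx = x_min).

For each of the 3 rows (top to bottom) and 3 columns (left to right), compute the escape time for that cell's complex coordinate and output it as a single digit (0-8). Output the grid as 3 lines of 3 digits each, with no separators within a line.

Answer: 688
888
388

Derivation:
(row=0, col=0): c = -1.3800 + 0.2800i → escape time 6
(row=0, col=1): c = -0.5400 + 0.2800i → escape time 8
(row=0, col=2): c = 0.3000 + 0.2800i → escape time 8
(row=1, col=0): c = -1.3800 + -0.1100i → escape time 8
(row=1, col=1): c = -0.5400 + -0.1100i → escape time 8
(row=1, col=2): c = 0.3000 + -0.1100i → escape time 8
(row=2, col=0): c = -1.3800 + -0.5000i → escape time 3
(row=2, col=1): c = -0.5400 + -0.5000i → escape time 8
(row=2, col=2): c = 0.3000 + -0.5000i → escape time 8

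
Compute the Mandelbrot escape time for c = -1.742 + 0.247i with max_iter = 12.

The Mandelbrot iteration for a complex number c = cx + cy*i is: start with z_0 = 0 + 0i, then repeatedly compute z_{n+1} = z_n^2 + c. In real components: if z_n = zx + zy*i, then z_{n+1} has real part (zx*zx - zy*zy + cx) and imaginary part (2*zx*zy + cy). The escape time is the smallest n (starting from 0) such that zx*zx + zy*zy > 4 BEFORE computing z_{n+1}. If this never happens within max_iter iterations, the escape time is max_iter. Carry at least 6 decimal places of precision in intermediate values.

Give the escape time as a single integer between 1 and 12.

z_0 = 0 + 0i, c = -1.7420 + 0.2470i
Iter 1: z = -1.7420 + 0.2470i, |z|^2 = 3.0956
Iter 2: z = 1.2316 + -0.6135i, |z|^2 = 1.8932
Iter 3: z = -0.6017 + -1.2642i, |z|^2 = 1.9604
Iter 4: z = -2.9782 + 1.7684i, |z|^2 = 11.9972
Escaped at iteration 4

Answer: 4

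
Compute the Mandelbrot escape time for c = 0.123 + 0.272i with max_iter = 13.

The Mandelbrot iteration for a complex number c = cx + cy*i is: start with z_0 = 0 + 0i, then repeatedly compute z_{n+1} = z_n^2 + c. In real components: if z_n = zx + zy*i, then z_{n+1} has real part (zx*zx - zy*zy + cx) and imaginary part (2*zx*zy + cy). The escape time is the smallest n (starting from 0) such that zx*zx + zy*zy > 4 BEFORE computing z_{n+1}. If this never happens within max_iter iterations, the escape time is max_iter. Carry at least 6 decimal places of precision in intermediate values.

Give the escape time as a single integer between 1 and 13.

z_0 = 0 + 0i, c = 0.1230 + 0.2720i
Iter 1: z = 0.1230 + 0.2720i, |z|^2 = 0.0891
Iter 2: z = 0.0641 + 0.3389i, |z|^2 = 0.1190
Iter 3: z = 0.0123 + 0.3155i, |z|^2 = 0.0997
Iter 4: z = 0.0236 + 0.2797i, |z|^2 = 0.0788
Iter 5: z = 0.0453 + 0.2852i, |z|^2 = 0.0834
Iter 6: z = 0.0437 + 0.2978i, |z|^2 = 0.0906
Iter 7: z = 0.0362 + 0.2980i, |z|^2 = 0.0901
Iter 8: z = 0.0355 + 0.2936i, |z|^2 = 0.0874
Iter 9: z = 0.0381 + 0.2928i, |z|^2 = 0.0872
Iter 10: z = 0.0387 + 0.2943i, |z|^2 = 0.0881
Iter 11: z = 0.0379 + 0.2948i, |z|^2 = 0.0883
Iter 12: z = 0.0375 + 0.2943i, |z|^2 = 0.0880

Answer: 13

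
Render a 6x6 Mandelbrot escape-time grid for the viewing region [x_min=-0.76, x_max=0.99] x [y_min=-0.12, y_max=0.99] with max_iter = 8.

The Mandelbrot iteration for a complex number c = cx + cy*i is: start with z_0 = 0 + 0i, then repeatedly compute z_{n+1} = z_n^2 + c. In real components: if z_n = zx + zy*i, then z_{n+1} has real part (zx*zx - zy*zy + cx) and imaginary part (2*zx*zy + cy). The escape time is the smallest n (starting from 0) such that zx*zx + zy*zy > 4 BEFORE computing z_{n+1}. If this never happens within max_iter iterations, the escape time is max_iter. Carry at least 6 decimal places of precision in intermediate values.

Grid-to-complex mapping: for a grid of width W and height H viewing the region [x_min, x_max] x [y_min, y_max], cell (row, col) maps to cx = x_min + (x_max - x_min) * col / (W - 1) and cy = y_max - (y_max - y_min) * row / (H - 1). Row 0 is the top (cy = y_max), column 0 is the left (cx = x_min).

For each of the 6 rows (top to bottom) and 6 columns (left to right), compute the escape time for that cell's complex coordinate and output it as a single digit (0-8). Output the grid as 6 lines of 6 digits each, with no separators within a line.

Answer: 348322
468532
688832
888842
888843
888843

Derivation:
(row=0, col=0): c = -0.7600 + 0.9900i → escape time 3
(row=0, col=1): c = -0.4100 + 0.9900i → escape time 4
(row=0, col=2): c = -0.0600 + 0.9900i → escape time 8
(row=0, col=3): c = 0.2900 + 0.9900i → escape time 3
(row=0, col=4): c = 0.6400 + 0.9900i → escape time 2
(row=0, col=5): c = 0.9900 + 0.9900i → escape time 2
(row=1, col=0): c = -0.7600 + 0.7680i → escape time 4
(row=1, col=1): c = -0.4100 + 0.7680i → escape time 6
(row=1, col=2): c = -0.0600 + 0.7680i → escape time 8
(row=1, col=3): c = 0.2900 + 0.7680i → escape time 5
(row=1, col=4): c = 0.6400 + 0.7680i → escape time 3
(row=1, col=5): c = 0.9900 + 0.7680i → escape time 2
(row=2, col=0): c = -0.7600 + 0.5460i → escape time 6
(row=2, col=1): c = -0.4100 + 0.5460i → escape time 8
(row=2, col=2): c = -0.0600 + 0.5460i → escape time 8
(row=2, col=3): c = 0.2900 + 0.5460i → escape time 8
(row=2, col=4): c = 0.6400 + 0.5460i → escape time 3
(row=2, col=5): c = 0.9900 + 0.5460i → escape time 2
(row=3, col=0): c = -0.7600 + 0.3240i → escape time 8
(row=3, col=1): c = -0.4100 + 0.3240i → escape time 8
(row=3, col=2): c = -0.0600 + 0.3240i → escape time 8
(row=3, col=3): c = 0.2900 + 0.3240i → escape time 8
(row=3, col=4): c = 0.6400 + 0.3240i → escape time 4
(row=3, col=5): c = 0.9900 + 0.3240i → escape time 2
(row=4, col=0): c = -0.7600 + 0.1020i → escape time 8
(row=4, col=1): c = -0.4100 + 0.1020i → escape time 8
(row=4, col=2): c = -0.0600 + 0.1020i → escape time 8
(row=4, col=3): c = 0.2900 + 0.1020i → escape time 8
(row=4, col=4): c = 0.6400 + 0.1020i → escape time 4
(row=4, col=5): c = 0.9900 + 0.1020i → escape time 3
(row=5, col=0): c = -0.7600 + -0.1200i → escape time 8
(row=5, col=1): c = -0.4100 + -0.1200i → escape time 8
(row=5, col=2): c = -0.0600 + -0.1200i → escape time 8
(row=5, col=3): c = 0.2900 + -0.1200i → escape time 8
(row=5, col=4): c = 0.6400 + -0.1200i → escape time 4
(row=5, col=5): c = 0.9900 + -0.1200i → escape time 3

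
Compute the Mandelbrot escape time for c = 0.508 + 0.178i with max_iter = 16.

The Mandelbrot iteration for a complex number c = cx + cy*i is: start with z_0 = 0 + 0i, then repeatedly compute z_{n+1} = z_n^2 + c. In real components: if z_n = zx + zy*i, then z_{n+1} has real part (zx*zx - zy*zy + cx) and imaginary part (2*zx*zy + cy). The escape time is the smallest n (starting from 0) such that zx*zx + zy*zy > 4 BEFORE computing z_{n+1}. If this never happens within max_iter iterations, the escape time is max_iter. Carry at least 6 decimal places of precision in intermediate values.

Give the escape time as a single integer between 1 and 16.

z_0 = 0 + 0i, c = 0.5080 + 0.1780i
Iter 1: z = 0.5080 + 0.1780i, |z|^2 = 0.2897
Iter 2: z = 0.7344 + 0.3588i, |z|^2 = 0.6681
Iter 3: z = 0.9185 + 0.7051i, |z|^2 = 1.3408
Iter 4: z = 0.8546 + 1.4733i, |z|^2 = 2.9008
Iter 5: z = -0.9321 + 2.6961i, |z|^2 = 8.1379
Escaped at iteration 5

Answer: 5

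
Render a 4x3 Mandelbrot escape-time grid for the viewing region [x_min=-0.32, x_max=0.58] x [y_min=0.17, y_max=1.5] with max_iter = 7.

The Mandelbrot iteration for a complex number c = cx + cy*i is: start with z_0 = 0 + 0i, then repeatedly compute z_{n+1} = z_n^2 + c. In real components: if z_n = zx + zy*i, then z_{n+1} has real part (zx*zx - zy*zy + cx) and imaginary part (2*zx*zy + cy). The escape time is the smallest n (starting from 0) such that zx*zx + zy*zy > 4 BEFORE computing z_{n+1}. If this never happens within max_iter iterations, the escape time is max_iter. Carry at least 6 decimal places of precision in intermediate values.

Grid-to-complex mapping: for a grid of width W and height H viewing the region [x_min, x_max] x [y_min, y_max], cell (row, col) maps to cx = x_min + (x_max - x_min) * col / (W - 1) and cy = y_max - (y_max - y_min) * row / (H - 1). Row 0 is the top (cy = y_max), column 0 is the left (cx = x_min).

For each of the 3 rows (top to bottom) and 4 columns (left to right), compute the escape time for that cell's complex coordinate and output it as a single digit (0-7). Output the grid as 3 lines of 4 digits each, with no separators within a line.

(row=0, col=0): c = -0.3200 + 1.5000i → escape time 2
(row=0, col=1): c = -0.0200 + 1.5000i → escape time 2
(row=0, col=2): c = 0.2800 + 1.5000i → escape time 2
(row=0, col=3): c = 0.5800 + 1.5000i → escape time 2
(row=1, col=0): c = -0.3200 + 0.8350i → escape time 7
(row=1, col=1): c = -0.0200 + 0.8350i → escape time 7
(row=1, col=2): c = 0.2800 + 0.8350i → escape time 4
(row=1, col=3): c = 0.5800 + 0.8350i → escape time 3
(row=2, col=0): c = -0.3200 + 0.1700i → escape time 7
(row=2, col=1): c = -0.0200 + 0.1700i → escape time 7
(row=2, col=2): c = 0.2800 + 0.1700i → escape time 7
(row=2, col=3): c = 0.5800 + 0.1700i → escape time 4

Answer: 2222
7743
7774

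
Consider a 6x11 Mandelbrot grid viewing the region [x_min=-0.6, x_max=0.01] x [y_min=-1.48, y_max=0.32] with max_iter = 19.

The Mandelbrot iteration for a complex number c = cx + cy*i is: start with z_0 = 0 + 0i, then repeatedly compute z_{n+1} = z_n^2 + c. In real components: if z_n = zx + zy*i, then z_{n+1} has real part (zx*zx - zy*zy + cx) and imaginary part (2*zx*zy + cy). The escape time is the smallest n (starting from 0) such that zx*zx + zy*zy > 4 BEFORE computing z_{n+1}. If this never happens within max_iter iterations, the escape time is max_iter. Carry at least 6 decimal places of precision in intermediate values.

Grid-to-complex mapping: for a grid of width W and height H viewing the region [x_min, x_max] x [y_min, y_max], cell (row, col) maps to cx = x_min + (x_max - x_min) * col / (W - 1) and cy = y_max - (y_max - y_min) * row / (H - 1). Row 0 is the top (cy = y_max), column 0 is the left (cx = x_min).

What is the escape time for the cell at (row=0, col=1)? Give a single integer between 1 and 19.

Answer: 19

Derivation:
z_0 = 0 + 0i, c = -0.4780 + 0.3200i
Iter 1: z = -0.4780 + 0.3200i, |z|^2 = 0.3309
Iter 2: z = -0.3519 + 0.0141i, |z|^2 = 0.1240
Iter 3: z = -0.3544 + 0.3101i, |z|^2 = 0.2217
Iter 4: z = -0.4486 + 0.1002i, |z|^2 = 0.2113
Iter 5: z = -0.2868 + 0.2301i, |z|^2 = 0.1352
Iter 6: z = -0.4487 + 0.1880i, |z|^2 = 0.2367
Iter 7: z = -0.3120 + 0.1513i, |z|^2 = 0.1203
Iter 8: z = -0.4035 + 0.2256i, |z|^2 = 0.2137
Iter 9: z = -0.3661 + 0.1379i, |z|^2 = 0.1530
Iter 10: z = -0.3630 + 0.2190i, |z|^2 = 0.1797
Iter 11: z = -0.3942 + 0.1610i, |z|^2 = 0.1813
Iter 12: z = -0.3485 + 0.1931i, |z|^2 = 0.1588
Iter 13: z = -0.3938 + 0.1854i, |z|^2 = 0.1895
Iter 14: z = -0.3573 + 0.1740i, |z|^2 = 0.1579
Iter 15: z = -0.3806 + 0.1957i, |z|^2 = 0.1831
Iter 16: z = -0.3714 + 0.1710i, |z|^2 = 0.1672
Iter 17: z = -0.3693 + 0.1929i, |z|^2 = 0.1736
Iter 18: z = -0.3788 + 0.1775i, |z|^2 = 0.1750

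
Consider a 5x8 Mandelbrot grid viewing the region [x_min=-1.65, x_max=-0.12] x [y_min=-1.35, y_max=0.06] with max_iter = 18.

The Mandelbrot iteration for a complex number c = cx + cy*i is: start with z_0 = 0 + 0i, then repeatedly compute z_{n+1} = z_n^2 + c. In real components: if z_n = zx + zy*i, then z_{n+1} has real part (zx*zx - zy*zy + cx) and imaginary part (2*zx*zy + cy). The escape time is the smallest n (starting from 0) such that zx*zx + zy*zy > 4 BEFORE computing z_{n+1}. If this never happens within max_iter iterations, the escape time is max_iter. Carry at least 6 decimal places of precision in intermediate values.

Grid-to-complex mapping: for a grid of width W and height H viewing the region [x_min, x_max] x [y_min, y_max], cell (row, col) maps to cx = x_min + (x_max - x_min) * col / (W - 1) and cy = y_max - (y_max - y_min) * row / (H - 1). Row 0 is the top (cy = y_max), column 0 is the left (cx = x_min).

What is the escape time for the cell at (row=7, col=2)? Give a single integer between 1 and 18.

Answer: 2

Derivation:
z_0 = 0 + 0i, c = -0.8850 + -1.3500i
Iter 1: z = -0.8850 + -1.3500i, |z|^2 = 2.6057
Iter 2: z = -1.9243 + 1.0395i, |z|^2 = 4.7834
Escaped at iteration 2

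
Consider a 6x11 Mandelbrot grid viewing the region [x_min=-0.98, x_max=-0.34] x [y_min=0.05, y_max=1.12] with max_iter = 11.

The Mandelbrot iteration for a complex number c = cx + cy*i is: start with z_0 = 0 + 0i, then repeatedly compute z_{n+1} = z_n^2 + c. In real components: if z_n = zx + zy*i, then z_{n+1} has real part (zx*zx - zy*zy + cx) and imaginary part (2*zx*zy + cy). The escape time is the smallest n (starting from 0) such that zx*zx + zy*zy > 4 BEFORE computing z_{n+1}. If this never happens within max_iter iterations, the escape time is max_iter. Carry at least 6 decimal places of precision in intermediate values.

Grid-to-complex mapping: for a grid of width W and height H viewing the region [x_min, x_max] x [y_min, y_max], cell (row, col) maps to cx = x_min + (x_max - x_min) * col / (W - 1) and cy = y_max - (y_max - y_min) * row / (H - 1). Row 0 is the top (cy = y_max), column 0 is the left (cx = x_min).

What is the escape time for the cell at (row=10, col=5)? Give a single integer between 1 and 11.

Answer: 11

Derivation:
z_0 = 0 + 0i, c = -0.3400 + 0.0500i
Iter 1: z = -0.3400 + 0.0500i, |z|^2 = 0.1181
Iter 2: z = -0.2269 + 0.0160i, |z|^2 = 0.0517
Iter 3: z = -0.2888 + 0.0427i, |z|^2 = 0.0852
Iter 4: z = -0.2584 + 0.0253i, |z|^2 = 0.0674
Iter 5: z = -0.2739 + 0.0369i, |z|^2 = 0.0764
Iter 6: z = -0.2664 + 0.0298i, |z|^2 = 0.0718
Iter 7: z = -0.2699 + 0.0341i, |z|^2 = 0.0740
Iter 8: z = -0.2683 + 0.0316i, |z|^2 = 0.0730
Iter 9: z = -0.2690 + 0.0331i, |z|^2 = 0.0735
Iter 10: z = -0.2687 + 0.0322i, |z|^2 = 0.0733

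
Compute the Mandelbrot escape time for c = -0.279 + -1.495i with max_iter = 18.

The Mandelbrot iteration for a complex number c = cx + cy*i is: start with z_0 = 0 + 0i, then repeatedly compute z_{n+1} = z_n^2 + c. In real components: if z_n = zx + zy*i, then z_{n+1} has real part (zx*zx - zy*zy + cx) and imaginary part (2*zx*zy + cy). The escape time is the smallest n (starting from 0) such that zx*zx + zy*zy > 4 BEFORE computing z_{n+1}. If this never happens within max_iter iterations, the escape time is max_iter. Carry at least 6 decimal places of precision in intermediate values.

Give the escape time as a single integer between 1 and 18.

z_0 = 0 + 0i, c = -0.2790 + -1.4950i
Iter 1: z = -0.2790 + -1.4950i, |z|^2 = 2.3129
Iter 2: z = -2.4362 + -0.6608i, |z|^2 = 6.3716
Escaped at iteration 2

Answer: 2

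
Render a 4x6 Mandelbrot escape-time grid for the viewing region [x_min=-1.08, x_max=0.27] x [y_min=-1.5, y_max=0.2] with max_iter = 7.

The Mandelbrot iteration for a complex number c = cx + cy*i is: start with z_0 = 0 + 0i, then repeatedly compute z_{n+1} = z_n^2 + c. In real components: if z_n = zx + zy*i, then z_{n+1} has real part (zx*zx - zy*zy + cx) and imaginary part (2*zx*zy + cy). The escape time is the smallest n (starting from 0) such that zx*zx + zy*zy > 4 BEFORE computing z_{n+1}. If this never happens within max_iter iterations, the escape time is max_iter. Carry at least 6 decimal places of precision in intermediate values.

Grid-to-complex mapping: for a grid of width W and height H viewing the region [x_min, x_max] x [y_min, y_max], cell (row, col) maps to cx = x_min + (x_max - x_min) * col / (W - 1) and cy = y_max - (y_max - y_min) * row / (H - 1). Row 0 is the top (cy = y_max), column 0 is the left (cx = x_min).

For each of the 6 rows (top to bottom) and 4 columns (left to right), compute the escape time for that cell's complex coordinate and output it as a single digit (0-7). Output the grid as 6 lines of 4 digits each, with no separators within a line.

Answer: 7777
7777
5777
3475
3342
2222

Derivation:
(row=0, col=0): c = -1.0800 + 0.2000i → escape time 7
(row=0, col=1): c = -0.6300 + 0.2000i → escape time 7
(row=0, col=2): c = -0.1800 + 0.2000i → escape time 7
(row=0, col=3): c = 0.2700 + 0.2000i → escape time 7
(row=1, col=0): c = -1.0800 + -0.1400i → escape time 7
(row=1, col=1): c = -0.6300 + -0.1400i → escape time 7
(row=1, col=2): c = -0.1800 + -0.1400i → escape time 7
(row=1, col=3): c = 0.2700 + -0.1400i → escape time 7
(row=2, col=0): c = -1.0800 + -0.4800i → escape time 5
(row=2, col=1): c = -0.6300 + -0.4800i → escape time 7
(row=2, col=2): c = -0.1800 + -0.4800i → escape time 7
(row=2, col=3): c = 0.2700 + -0.4800i → escape time 7
(row=3, col=0): c = -1.0800 + -0.8200i → escape time 3
(row=3, col=1): c = -0.6300 + -0.8200i → escape time 4
(row=3, col=2): c = -0.1800 + -0.8200i → escape time 7
(row=3, col=3): c = 0.2700 + -0.8200i → escape time 5
(row=4, col=0): c = -1.0800 + -1.1600i → escape time 3
(row=4, col=1): c = -0.6300 + -1.1600i → escape time 3
(row=4, col=2): c = -0.1800 + -1.1600i → escape time 4
(row=4, col=3): c = 0.2700 + -1.1600i → escape time 2
(row=5, col=0): c = -1.0800 + -1.5000i → escape time 2
(row=5, col=1): c = -0.6300 + -1.5000i → escape time 2
(row=5, col=2): c = -0.1800 + -1.5000i → escape time 2
(row=5, col=3): c = 0.2700 + -1.5000i → escape time 2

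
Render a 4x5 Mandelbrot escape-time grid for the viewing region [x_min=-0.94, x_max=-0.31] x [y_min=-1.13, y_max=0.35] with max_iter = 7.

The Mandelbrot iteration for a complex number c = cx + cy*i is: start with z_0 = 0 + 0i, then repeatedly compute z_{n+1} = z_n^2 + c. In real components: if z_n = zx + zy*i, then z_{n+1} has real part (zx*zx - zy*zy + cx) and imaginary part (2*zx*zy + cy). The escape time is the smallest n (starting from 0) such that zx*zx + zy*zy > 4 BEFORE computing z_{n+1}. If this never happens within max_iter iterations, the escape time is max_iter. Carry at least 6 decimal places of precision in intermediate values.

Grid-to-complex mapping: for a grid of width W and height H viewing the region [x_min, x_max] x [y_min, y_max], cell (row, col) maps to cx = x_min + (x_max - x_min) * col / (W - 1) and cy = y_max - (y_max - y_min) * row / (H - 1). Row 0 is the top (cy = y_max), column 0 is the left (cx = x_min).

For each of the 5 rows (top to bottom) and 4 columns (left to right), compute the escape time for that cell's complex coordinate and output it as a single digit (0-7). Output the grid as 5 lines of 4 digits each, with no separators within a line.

(row=0, col=0): c = -0.9400 + 0.3500i → escape time 7
(row=0, col=1): c = -0.7300 + 0.3500i → escape time 7
(row=0, col=2): c = -0.5200 + 0.3500i → escape time 7
(row=0, col=3): c = -0.3100 + 0.3500i → escape time 7
(row=1, col=0): c = -0.9400 + -0.0200i → escape time 7
(row=1, col=1): c = -0.7300 + -0.0200i → escape time 7
(row=1, col=2): c = -0.5200 + -0.0200i → escape time 7
(row=1, col=3): c = -0.3100 + -0.0200i → escape time 7
(row=2, col=0): c = -0.9400 + -0.3900i → escape time 7
(row=2, col=1): c = -0.7300 + -0.3900i → escape time 7
(row=2, col=2): c = -0.5200 + -0.3900i → escape time 7
(row=2, col=3): c = -0.3100 + -0.3900i → escape time 7
(row=3, col=0): c = -0.9400 + -0.7600i → escape time 4
(row=3, col=1): c = -0.7300 + -0.7600i → escape time 4
(row=3, col=2): c = -0.5200 + -0.7600i → escape time 6
(row=3, col=3): c = -0.3100 + -0.7600i → escape time 7
(row=4, col=0): c = -0.9400 + -1.1300i → escape time 3
(row=4, col=1): c = -0.7300 + -1.1300i → escape time 3
(row=4, col=2): c = -0.5200 + -1.1300i → escape time 3
(row=4, col=3): c = -0.3100 + -1.1300i → escape time 4

Answer: 7777
7777
7777
4467
3334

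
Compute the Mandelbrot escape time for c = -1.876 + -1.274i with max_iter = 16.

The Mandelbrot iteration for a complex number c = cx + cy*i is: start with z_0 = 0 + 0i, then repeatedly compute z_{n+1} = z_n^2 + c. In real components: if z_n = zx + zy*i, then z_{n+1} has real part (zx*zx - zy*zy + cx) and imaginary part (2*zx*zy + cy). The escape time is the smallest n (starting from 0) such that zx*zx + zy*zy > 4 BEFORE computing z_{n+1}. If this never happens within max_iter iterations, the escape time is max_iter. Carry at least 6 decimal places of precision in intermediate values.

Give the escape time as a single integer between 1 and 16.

z_0 = 0 + 0i, c = -1.8760 + -1.2740i
Iter 1: z = -1.8760 + -1.2740i, |z|^2 = 5.1425
Escaped at iteration 1

Answer: 1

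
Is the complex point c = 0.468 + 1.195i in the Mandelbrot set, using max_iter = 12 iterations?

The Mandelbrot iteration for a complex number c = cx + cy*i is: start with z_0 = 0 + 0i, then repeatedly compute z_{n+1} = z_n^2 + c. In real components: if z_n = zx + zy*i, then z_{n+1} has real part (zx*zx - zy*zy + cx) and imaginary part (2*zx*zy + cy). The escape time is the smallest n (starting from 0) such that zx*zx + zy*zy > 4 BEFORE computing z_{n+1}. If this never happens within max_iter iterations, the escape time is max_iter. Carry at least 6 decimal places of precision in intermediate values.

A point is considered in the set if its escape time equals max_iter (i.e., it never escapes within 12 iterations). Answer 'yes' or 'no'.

Answer: no

Derivation:
z_0 = 0 + 0i, c = 0.4680 + 1.1950i
Iter 1: z = 0.4680 + 1.1950i, |z|^2 = 1.6470
Iter 2: z = -0.7410 + 2.3135i, |z|^2 = 5.9015
Escaped at iteration 2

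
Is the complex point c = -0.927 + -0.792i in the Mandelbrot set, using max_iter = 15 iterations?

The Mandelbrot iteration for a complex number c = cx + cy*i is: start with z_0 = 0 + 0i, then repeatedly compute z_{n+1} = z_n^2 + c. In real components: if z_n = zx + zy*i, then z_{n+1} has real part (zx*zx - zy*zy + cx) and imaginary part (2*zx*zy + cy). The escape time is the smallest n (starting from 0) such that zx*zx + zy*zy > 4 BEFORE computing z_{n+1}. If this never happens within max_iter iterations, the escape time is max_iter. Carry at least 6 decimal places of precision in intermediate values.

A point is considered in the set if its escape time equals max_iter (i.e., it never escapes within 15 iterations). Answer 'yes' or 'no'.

z_0 = 0 + 0i, c = -0.9270 + -0.7920i
Iter 1: z = -0.9270 + -0.7920i, |z|^2 = 1.4866
Iter 2: z = -0.6949 + 0.6764i, |z|^2 = 0.9404
Iter 3: z = -0.9015 + -1.7321i, |z|^2 = 3.8128
Iter 4: z = -3.1143 + 2.3310i, |z|^2 = 15.1325
Escaped at iteration 4

Answer: no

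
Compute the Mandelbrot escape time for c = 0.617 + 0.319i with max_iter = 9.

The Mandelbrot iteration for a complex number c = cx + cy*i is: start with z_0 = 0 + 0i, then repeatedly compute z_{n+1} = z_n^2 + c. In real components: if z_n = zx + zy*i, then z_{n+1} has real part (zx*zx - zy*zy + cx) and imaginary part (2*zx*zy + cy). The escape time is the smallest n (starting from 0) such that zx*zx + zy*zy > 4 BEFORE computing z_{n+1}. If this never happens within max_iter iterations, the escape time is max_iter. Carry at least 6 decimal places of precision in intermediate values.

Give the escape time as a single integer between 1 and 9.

z_0 = 0 + 0i, c = 0.6170 + 0.3190i
Iter 1: z = 0.6170 + 0.3190i, |z|^2 = 0.4824
Iter 2: z = 0.8959 + 0.7126i, |z|^2 = 1.3106
Iter 3: z = 0.9118 + 1.5960i, |z|^2 = 3.3785
Iter 4: z = -1.0987 + 3.2295i, |z|^2 = 11.6365
Escaped at iteration 4

Answer: 4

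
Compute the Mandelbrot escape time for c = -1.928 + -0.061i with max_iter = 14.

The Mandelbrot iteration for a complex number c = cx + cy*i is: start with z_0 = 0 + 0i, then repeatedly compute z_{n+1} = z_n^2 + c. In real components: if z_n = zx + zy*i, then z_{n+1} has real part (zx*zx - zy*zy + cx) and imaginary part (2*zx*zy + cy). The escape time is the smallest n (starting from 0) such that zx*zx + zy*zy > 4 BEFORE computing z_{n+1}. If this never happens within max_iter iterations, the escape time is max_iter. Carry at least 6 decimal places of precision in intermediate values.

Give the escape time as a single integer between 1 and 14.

Answer: 5

Derivation:
z_0 = 0 + 0i, c = -1.9280 + -0.0610i
Iter 1: z = -1.9280 + -0.0610i, |z|^2 = 3.7209
Iter 2: z = 1.7855 + 0.1742i, |z|^2 = 3.2182
Iter 3: z = 1.2295 + 0.5611i, |z|^2 = 1.8266
Iter 4: z = -0.7311 + 1.3188i, |z|^2 = 2.2738
Iter 5: z = -3.1327 + -1.9894i, |z|^2 = 13.7716
Escaped at iteration 5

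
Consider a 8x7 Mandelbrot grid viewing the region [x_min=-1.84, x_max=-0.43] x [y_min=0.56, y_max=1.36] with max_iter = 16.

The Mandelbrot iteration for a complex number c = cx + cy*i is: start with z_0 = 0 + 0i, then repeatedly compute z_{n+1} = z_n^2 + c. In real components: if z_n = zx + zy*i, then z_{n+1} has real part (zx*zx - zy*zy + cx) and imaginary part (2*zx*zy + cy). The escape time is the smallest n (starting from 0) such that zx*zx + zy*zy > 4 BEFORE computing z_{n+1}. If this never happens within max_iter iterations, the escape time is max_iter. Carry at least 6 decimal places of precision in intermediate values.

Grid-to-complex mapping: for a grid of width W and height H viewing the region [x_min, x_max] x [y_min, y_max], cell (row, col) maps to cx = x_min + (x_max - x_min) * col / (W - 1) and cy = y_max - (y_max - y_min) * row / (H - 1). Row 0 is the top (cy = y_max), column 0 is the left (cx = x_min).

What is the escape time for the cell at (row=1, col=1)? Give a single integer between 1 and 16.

z_0 = 0 + 0i, c = -1.6386 + 1.2267i
Iter 1: z = -1.6386 + 1.2267i, |z|^2 = 4.1896
Escaped at iteration 1

Answer: 1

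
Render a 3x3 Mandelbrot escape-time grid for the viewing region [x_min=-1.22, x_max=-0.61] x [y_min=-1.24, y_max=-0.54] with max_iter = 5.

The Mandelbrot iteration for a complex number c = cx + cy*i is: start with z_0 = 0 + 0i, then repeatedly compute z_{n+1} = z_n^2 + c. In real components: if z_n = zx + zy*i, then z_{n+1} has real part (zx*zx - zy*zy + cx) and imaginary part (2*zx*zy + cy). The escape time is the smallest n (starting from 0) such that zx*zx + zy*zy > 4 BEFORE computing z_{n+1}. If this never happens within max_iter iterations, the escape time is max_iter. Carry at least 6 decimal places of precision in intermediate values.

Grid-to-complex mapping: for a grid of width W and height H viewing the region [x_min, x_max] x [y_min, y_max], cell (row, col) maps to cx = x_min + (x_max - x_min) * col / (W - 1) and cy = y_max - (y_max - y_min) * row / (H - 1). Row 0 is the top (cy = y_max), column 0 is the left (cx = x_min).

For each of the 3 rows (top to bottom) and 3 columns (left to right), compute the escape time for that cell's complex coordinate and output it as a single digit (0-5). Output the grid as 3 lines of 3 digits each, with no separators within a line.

Answer: 455
334
233

Derivation:
(row=0, col=0): c = -1.2200 + -0.5400i → escape time 4
(row=0, col=1): c = -0.9150 + -0.5400i → escape time 5
(row=0, col=2): c = -0.6100 + -0.5400i → escape time 5
(row=1, col=0): c = -1.2200 + -0.8900i → escape time 3
(row=1, col=1): c = -0.9150 + -0.8900i → escape time 3
(row=1, col=2): c = -0.6100 + -0.8900i → escape time 4
(row=2, col=0): c = -1.2200 + -1.2400i → escape time 2
(row=2, col=1): c = -0.9150 + -1.2400i → escape time 3
(row=2, col=2): c = -0.6100 + -1.2400i → escape time 3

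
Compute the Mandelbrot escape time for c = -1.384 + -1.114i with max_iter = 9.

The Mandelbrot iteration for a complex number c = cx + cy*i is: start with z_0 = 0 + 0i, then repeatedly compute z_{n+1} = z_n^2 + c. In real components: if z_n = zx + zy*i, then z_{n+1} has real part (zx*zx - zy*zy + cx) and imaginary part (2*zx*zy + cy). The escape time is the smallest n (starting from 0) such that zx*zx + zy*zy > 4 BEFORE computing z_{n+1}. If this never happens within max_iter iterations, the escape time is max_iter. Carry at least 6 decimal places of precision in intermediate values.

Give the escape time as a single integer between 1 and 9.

Answer: 2

Derivation:
z_0 = 0 + 0i, c = -1.3840 + -1.1140i
Iter 1: z = -1.3840 + -1.1140i, |z|^2 = 3.1565
Iter 2: z = -0.7095 + 1.9696i, |z|^2 = 4.3826
Escaped at iteration 2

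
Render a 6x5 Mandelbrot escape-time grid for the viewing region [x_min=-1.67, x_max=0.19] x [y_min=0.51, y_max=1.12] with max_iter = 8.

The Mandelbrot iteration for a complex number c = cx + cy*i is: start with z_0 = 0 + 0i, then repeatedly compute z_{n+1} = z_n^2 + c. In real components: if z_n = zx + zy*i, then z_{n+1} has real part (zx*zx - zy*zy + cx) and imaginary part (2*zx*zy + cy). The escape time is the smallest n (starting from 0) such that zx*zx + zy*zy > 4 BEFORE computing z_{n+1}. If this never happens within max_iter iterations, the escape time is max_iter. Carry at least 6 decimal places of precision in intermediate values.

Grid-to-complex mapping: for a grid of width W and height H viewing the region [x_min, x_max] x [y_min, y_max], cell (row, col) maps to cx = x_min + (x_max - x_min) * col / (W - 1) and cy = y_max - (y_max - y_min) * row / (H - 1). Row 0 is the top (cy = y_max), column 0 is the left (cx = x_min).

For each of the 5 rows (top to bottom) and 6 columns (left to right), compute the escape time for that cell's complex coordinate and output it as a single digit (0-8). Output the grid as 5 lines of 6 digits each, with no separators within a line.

Answer: 133363
233484
333585
334888
345888

Derivation:
(row=0, col=0): c = -1.6700 + 1.1200i → escape time 1
(row=0, col=1): c = -1.2980 + 1.1200i → escape time 3
(row=0, col=2): c = -0.9260 + 1.1200i → escape time 3
(row=0, col=3): c = -0.5540 + 1.1200i → escape time 3
(row=0, col=4): c = -0.1820 + 1.1200i → escape time 6
(row=0, col=5): c = 0.1900 + 1.1200i → escape time 3
(row=1, col=0): c = -1.6700 + 0.9675i → escape time 2
(row=1, col=1): c = -1.2980 + 0.9675i → escape time 3
(row=1, col=2): c = -0.9260 + 0.9675i → escape time 3
(row=1, col=3): c = -0.5540 + 0.9675i → escape time 4
(row=1, col=4): c = -0.1820 + 0.9675i → escape time 8
(row=1, col=5): c = 0.1900 + 0.9675i → escape time 4
(row=2, col=0): c = -1.6700 + 0.8150i → escape time 3
(row=2, col=1): c = -1.2980 + 0.8150i → escape time 3
(row=2, col=2): c = -0.9260 + 0.8150i → escape time 3
(row=2, col=3): c = -0.5540 + 0.8150i → escape time 5
(row=2, col=4): c = -0.1820 + 0.8150i → escape time 8
(row=2, col=5): c = 0.1900 + 0.8150i → escape time 5
(row=3, col=0): c = -1.6700 + 0.6625i → escape time 3
(row=3, col=1): c = -1.2980 + 0.6625i → escape time 3
(row=3, col=2): c = -0.9260 + 0.6625i → escape time 4
(row=3, col=3): c = -0.5540 + 0.6625i → escape time 8
(row=3, col=4): c = -0.1820 + 0.6625i → escape time 8
(row=3, col=5): c = 0.1900 + 0.6625i → escape time 8
(row=4, col=0): c = -1.6700 + 0.5100i → escape time 3
(row=4, col=1): c = -1.2980 + 0.5100i → escape time 4
(row=4, col=2): c = -0.9260 + 0.5100i → escape time 5
(row=4, col=3): c = -0.5540 + 0.5100i → escape time 8
(row=4, col=4): c = -0.1820 + 0.5100i → escape time 8
(row=4, col=5): c = 0.1900 + 0.5100i → escape time 8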